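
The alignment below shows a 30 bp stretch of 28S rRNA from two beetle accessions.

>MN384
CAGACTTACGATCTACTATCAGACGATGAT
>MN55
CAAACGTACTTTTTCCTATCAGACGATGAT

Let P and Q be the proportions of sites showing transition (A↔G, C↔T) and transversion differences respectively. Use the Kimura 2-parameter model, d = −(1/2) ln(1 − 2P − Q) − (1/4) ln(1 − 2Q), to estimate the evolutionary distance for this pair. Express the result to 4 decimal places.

The sequences differ at positions 3 (G/A, transition), 6 (T/G, transversion), 10 (G/T, transversion), 11 (A/T, transversion), 13 (C/T, transition), 15 (A/C, transversion).
Of the 6 differences, 2 transitions and 4 transversions over 30 sites: P = 2/30 = 0.066667, Q = 4/30 = 0.133333.
d = −0.5·ln(0.733333) − 0.25·ln(0.733334) = −0.5·(-0.310155) − 0.25·(-0.310154) = 0.2326.

0.2326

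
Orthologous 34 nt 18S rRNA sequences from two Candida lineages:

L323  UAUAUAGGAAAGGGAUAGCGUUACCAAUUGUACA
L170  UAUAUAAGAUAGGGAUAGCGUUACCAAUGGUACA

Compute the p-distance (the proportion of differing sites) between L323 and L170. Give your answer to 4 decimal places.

The sequences differ at positions 7 (G/A), 10 (A/U), 29 (U/G).
There are 3 differences over 34 sites, so p = 3/34 = 0.0882.

0.0882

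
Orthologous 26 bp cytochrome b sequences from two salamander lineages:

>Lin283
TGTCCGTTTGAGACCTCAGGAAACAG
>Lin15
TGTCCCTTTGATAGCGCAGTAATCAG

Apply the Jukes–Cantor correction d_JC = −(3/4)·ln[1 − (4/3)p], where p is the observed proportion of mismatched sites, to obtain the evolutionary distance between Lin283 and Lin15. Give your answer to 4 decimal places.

0.2758

The sequences differ at positions 6 (G/C), 12 (G/T), 14 (C/G), 16 (T/G), 20 (G/T), 23 (A/T).
p = 6/26 = 0.230769.
d = −0.75 · ln(1 − (4/3)·0.230769) = −0.75 · ln(0.692308) = −0.75 · (-0.367724) = 0.2758.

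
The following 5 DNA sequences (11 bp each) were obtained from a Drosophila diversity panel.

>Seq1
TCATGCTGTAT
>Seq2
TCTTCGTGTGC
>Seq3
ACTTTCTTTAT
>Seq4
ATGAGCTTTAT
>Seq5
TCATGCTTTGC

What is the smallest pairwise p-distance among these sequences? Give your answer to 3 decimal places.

0.273

Pairwise Hamming distances:
  Seq1 vs Seq2: 5
  Seq1 vs Seq3: 4
  Seq1 vs Seq4: 5
  Seq1 vs Seq5: 3
  Seq2 vs Seq3: 6
  Seq2 vs Seq4: 9
  Seq2 vs Seq5: 4
  Seq3 vs Seq4: 4
  Seq3 vs Seq5: 5
  Seq4 vs Seq5: 6
The smallest is 3 mismatches, between Seq1 and Seq5; p = 3/11 = 0.273.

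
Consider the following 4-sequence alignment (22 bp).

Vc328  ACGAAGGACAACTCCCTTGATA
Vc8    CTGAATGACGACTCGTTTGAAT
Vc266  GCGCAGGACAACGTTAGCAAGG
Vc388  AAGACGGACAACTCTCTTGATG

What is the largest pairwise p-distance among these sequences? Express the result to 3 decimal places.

Pairwise Hamming distances:
  Vc328 vs Vc8: 8
  Vc328 vs Vc266: 11
  Vc328 vs Vc388: 4
  Vc8 vs Vc266: 14
  Vc8 vs Vc388: 9
  Vc266 vs Vc388: 11
The largest is 14 mismatches, between Vc8 and Vc266; p = 14/22 = 0.636.

0.636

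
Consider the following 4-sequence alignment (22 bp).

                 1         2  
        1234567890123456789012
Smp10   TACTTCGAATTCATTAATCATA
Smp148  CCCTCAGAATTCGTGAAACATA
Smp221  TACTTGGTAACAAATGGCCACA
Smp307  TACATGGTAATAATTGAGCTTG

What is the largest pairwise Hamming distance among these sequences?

15

Pairwise Hamming distances:
  Smp10 vs Smp148: 7
  Smp10 vs Smp221: 10
  Smp10 vs Smp307: 9
  Smp148 vs Smp221: 15
  Smp148 vs Smp307: 14
  Smp221 vs Smp307: 8
The largest is 15, between Smp148 and Smp221.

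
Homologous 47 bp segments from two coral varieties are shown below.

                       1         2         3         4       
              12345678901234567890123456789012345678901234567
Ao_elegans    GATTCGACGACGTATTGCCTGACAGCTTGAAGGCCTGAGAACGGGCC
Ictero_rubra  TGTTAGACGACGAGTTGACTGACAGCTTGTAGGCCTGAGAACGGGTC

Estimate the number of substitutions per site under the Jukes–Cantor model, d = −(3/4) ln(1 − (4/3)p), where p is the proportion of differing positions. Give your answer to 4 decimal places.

0.1931

Differing sites — 1:G/T; 2:A/G; 5:C/A; 13:T/A; 14:A/G; 18:C/A; 30:A/T; 46:C/T.
p = 8/47 = 0.170213.
d = −0.75 · ln(1 − (4/3)·0.170213) = −0.75 · ln(0.773049) = −0.75 · (-0.257413) = 0.1931.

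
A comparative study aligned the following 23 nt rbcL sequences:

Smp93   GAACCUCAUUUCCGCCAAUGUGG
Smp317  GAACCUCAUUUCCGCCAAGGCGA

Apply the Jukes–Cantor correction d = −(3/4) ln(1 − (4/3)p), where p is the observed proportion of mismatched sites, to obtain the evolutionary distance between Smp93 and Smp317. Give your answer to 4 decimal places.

0.1433

Mismatches occur at site 19 (U→G), site 21 (U→C), site 23 (G→A).
p = 3/23 = 0.130435.
d = −0.75 · ln(1 − (4/3)·0.130435) = −0.75 · ln(0.826087) = −0.75 · (-0.191055) = 0.1433.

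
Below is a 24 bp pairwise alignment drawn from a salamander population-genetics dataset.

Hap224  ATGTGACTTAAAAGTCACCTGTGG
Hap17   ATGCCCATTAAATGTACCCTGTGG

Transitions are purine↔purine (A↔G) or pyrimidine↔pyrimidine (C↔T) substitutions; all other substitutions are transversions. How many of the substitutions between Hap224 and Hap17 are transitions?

1

The sequences differ at positions 4 (T/C, transition), 5 (G/C, transversion), 6 (A/C, transversion), 7 (C/A, transversion), 13 (A/T, transversion), 16 (C/A, transversion), 17 (A/C, transversion).
Of the 7 differences, 1 transition and 6 transversions, so the answer is 1.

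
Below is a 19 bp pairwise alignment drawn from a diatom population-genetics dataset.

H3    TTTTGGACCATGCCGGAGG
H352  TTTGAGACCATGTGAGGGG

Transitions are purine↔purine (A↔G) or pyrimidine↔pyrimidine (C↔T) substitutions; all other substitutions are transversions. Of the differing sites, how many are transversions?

2

The sequences differ at positions 4 (T/G, transversion), 5 (G/A, transition), 13 (C/T, transition), 14 (C/G, transversion), 15 (G/A, transition), 17 (A/G, transition).
Of the 6 differences, 4 transitions and 2 transversions, so the answer is 2.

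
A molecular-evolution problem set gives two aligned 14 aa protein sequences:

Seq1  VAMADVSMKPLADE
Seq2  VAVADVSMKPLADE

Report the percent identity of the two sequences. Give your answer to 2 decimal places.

A single mismatch occurs at site 3 (M→V).
13 of the 14 sites match, so the percent identity is 13/14 × 100 = 92.86%.

92.86%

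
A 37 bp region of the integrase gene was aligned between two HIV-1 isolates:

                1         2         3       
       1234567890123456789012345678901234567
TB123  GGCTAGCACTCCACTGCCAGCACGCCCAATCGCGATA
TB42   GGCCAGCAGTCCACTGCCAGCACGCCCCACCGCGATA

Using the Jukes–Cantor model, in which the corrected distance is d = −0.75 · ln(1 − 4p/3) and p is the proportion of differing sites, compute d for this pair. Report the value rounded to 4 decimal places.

0.1167

Differing sites — 4:T/C; 9:C/G; 28:A/C; 30:T/C.
p = 4/37 = 0.108108.
d = −0.75 · ln(1 − (4/3)·0.108108) = −0.75 · ln(0.855856) = −0.75 · (-0.155653) = 0.1167.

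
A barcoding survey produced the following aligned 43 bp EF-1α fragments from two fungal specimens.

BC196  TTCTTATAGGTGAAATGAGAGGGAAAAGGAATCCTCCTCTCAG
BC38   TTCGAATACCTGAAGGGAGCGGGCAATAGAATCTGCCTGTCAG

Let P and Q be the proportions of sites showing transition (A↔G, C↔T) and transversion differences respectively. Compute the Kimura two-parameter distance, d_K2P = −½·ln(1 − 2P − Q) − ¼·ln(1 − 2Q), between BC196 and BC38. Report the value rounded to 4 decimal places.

The sequences differ at positions 4 (T/G, transversion), 5 (T/A, transversion), 9 (G/C, transversion), 10 (G/C, transversion), 15 (A/G, transition), 16 (T/G, transversion), 20 (A/C, transversion), 24 (A/C, transversion), 27 (A/T, transversion), 28 (G/A, transition), 34 (C/T, transition), 35 (T/G, transversion), 39 (C/G, transversion).
Of the 13 differences, 3 transitions and 10 transversions over 43 sites: P = 3/43 = 0.069767, Q = 10/43 = 0.232558.
d = −0.5·ln(0.627908) − 0.25·ln(0.534884) = −0.5·(-0.465362) − 0.25·(-0.625705) = 0.3891.

0.3891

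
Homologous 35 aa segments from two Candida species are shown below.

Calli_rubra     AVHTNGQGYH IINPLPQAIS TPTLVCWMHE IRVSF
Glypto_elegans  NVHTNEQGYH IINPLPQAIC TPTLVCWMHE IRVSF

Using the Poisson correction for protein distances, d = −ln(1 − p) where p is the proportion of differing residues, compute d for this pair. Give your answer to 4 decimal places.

The sequences differ at positions 1 (A/N), 6 (G/E), 20 (S/C).
p = 3/35 = 0.085714.
d = −ln(1 − 0.085714) = −ln(0.914286) = 0.0896.

0.0896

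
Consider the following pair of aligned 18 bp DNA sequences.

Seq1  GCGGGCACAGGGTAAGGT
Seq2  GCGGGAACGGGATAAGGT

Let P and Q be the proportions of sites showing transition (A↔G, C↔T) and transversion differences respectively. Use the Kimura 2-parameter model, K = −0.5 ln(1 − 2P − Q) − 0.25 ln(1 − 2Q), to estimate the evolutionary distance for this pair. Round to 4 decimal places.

The sequences differ at positions 6 (C/A, transversion), 9 (A/G, transition), 12 (G/A, transition).
Of the 3 differences, 2 transitions and 1 transversion over 18 sites: P = 2/18 = 0.111111, Q = 1/18 = 0.055556.
d = −0.5·ln(0.722222) − 0.25·ln(0.888888) = −0.5·(-0.325423) − 0.25·(-0.117784) = 0.1922.

0.1922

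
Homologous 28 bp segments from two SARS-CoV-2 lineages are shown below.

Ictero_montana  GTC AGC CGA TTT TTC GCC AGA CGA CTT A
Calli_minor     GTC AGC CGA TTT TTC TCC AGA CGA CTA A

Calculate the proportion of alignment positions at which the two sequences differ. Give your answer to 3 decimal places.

Differing sites — 16:G/T; 27:T/A.
There are 2 differences over 28 sites, so p = 2/28 = 0.071.

0.071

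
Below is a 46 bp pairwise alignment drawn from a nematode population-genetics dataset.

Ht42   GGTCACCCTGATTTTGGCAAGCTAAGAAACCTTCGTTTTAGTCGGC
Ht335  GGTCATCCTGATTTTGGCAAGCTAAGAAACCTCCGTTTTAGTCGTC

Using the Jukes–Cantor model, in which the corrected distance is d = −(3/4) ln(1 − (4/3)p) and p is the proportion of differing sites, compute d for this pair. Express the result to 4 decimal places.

Differing sites — 6:C/T; 33:T/C; 45:G/T.
p = 3/46 = 0.065217.
d = −0.75 · ln(1 − (4/3)·0.065217) = −0.75 · ln(0.913044) = −0.75 · (-0.090971) = 0.0682.

0.0682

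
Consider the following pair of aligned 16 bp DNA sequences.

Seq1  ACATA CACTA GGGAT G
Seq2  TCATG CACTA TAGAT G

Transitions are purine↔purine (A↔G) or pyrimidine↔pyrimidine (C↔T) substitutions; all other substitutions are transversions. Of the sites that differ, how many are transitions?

The sequences differ at positions 1 (A/T, transversion), 5 (A/G, transition), 11 (G/T, transversion), 12 (G/A, transition).
Of the 4 differences, 2 transitions and 2 transversions, so the answer is 2.

2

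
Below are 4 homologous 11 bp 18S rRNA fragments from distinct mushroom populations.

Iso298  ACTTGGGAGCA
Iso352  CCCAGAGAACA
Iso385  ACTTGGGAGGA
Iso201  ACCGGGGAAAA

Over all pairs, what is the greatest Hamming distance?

6

Pairwise Hamming distances:
  Iso298 vs Iso352: 5
  Iso298 vs Iso385: 1
  Iso298 vs Iso201: 4
  Iso352 vs Iso385: 6
  Iso352 vs Iso201: 4
  Iso385 vs Iso201: 4
The largest is 6, between Iso352 and Iso385.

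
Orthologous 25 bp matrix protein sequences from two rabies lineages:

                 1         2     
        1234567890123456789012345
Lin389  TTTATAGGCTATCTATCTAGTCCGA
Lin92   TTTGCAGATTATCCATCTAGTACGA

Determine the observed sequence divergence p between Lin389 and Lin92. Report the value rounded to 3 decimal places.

0.240

Differing sites — 4:A/G; 5:T/C; 8:G/A; 9:C/T; 14:T/C; 22:C/A.
There are 6 differences over 25 sites, so p = 6/25 = 0.240.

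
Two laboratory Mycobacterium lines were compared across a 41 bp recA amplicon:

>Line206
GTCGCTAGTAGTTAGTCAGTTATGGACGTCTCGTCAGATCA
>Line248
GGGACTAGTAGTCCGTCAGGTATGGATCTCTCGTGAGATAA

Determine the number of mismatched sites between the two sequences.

10

Differing sites — 2:T/G; 3:C/G; 4:G/A; 13:T/C; 14:A/C; 20:T/G; 27:C/T; 28:G/C; 35:C/G; 40:C/A.
That gives 10 mismatches out of 41 aligned sites, so the Hamming distance is 10.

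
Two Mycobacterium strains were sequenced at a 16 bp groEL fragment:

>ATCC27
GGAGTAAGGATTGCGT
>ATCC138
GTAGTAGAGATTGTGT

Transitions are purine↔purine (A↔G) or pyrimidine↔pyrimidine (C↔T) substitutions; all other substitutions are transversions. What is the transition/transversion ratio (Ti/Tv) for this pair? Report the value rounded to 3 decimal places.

Differing sites — 2:G/T (Tv); 7:A/G (Ti); 8:G/A (Ti); 14:C/T (Ti).
Of the 4 differences, 3 transitions and 1 transversion, so Ti/Tv = 3/1 = 3.000.

3.000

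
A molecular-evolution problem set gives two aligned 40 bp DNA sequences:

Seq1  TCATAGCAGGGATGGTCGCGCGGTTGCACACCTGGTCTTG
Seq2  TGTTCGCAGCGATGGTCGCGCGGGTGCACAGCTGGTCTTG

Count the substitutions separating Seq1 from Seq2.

The sequences differ at positions 2 (C/G), 3 (A/T), 5 (A/C), 10 (G/C), 24 (T/G), 31 (C/G).
That gives 6 mismatches out of 40 aligned sites, so the Hamming distance is 6.

6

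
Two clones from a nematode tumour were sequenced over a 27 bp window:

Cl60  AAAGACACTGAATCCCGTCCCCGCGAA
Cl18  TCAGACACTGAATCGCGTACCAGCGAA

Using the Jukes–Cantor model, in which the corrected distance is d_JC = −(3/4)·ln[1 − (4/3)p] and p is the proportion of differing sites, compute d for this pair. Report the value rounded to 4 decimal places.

The sequences differ at positions 1 (A/T), 2 (A/C), 15 (C/G), 19 (C/A), 22 (C/A).
p = 5/27 = 0.185185.
d = −0.75 · ln(1 − (4/3)·0.185185) = −0.75 · ln(0.753087) = −0.75 · (-0.283575) = 0.2127.

0.2127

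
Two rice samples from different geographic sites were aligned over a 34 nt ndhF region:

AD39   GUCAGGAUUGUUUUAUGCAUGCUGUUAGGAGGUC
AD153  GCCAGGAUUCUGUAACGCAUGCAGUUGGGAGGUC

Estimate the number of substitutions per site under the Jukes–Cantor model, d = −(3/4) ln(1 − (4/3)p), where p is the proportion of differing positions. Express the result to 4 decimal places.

0.2407

The sequences differ at positions 2 (U/C), 10 (G/C), 12 (U/G), 14 (U/A), 16 (U/C), 23 (U/A), 27 (A/G).
p = 7/34 = 0.205882.
d = −0.75 · ln(1 − (4/3)·0.205882) = −0.75 · ln(0.725491) = −0.75 · (-0.320907) = 0.2407.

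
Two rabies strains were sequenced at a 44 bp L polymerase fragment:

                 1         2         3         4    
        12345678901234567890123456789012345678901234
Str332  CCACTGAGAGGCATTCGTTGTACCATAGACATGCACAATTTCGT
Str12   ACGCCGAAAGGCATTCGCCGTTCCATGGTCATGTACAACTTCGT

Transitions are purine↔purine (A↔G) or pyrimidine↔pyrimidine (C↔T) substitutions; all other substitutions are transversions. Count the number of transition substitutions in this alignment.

The sequences differ at positions 1 (C/A, transversion), 3 (A/G, transition), 5 (T/C, transition), 8 (G/A, transition), 18 (T/C, transition), 19 (T/C, transition), 22 (A/T, transversion), 27 (A/G, transition), 29 (A/T, transversion), 34 (C/T, transition), 39 (T/C, transition).
Of the 11 differences, 8 transitions and 3 transversions, so the answer is 8.

8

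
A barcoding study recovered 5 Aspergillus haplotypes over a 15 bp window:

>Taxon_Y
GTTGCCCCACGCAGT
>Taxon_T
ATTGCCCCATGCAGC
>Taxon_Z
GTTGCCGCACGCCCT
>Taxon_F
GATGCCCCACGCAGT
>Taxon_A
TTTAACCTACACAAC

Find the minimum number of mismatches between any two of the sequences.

1

Pairwise Hamming distances:
  Taxon_Y vs Taxon_T: 3
  Taxon_Y vs Taxon_Z: 3
  Taxon_Y vs Taxon_F: 1
  Taxon_Y vs Taxon_A: 7
  Taxon_T vs Taxon_Z: 6
  Taxon_T vs Taxon_F: 4
  Taxon_T vs Taxon_A: 7
  Taxon_Z vs Taxon_F: 4
  Taxon_Z vs Taxon_A: 9
  Taxon_F vs Taxon_A: 8
The smallest is 1, between Taxon_Y and Taxon_F.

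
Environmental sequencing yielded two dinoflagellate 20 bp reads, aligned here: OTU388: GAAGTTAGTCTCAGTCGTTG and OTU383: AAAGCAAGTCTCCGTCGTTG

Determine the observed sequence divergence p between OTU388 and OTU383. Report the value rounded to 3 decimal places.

Differing sites — 1:G/A; 5:T/C; 6:T/A; 13:A/C.
There are 4 differences over 20 sites, so p = 4/20 = 0.200.

0.200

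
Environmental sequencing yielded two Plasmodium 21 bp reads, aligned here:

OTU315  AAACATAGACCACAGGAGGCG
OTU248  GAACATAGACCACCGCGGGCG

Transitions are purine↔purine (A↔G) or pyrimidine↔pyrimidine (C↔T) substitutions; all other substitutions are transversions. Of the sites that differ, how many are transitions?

2

Differing sites — 1:A/G (Ti); 14:A/C (Tv); 16:G/C (Tv); 17:A/G (Ti).
Of the 4 differences, 2 transitions and 2 transversions, so the answer is 2.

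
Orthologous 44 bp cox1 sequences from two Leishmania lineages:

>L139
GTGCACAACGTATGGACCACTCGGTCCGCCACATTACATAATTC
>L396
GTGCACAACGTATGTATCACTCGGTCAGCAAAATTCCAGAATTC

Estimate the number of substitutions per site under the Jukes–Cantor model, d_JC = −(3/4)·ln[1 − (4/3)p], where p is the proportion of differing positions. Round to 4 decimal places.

0.1788

Differing sites — 15:G/T; 17:C/T; 27:C/A; 30:C/A; 32:C/A; 36:A/C; 39:T/G.
p = 7/44 = 0.159091.
d = −0.75 · ln(1 − (4/3)·0.159091) = −0.75 · ln(0.787879) = −0.75 · (-0.238411) = 0.1788.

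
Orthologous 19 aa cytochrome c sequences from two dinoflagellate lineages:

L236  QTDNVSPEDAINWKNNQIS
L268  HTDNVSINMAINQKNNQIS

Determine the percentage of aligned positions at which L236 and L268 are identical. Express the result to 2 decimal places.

Differing sites — 1:Q/H; 7:P/I; 8:E/N; 9:D/M; 13:W/Q.
14 of the 19 sites match, so the percent identity is 14/19 × 100 = 73.68%.

73.68%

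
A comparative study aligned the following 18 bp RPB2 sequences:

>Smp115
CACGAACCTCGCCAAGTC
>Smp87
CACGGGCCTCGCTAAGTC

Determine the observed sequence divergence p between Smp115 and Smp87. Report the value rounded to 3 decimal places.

Mismatches occur at site 5 (A↔G), site 6 (A↔G), site 13 (C↔T).
There are 3 differences over 18 sites, so p = 3/18 = 0.167.

0.167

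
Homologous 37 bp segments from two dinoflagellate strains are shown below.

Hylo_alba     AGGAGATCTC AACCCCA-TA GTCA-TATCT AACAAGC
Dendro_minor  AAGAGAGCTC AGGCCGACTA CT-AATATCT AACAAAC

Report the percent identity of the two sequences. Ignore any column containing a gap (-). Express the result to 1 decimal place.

Excluding the 3 gap columns leaves 34 comparable sites.
The sequences differ at positions 2 (G/A), 7 (T/G), 12 (A/G), 13 (C/G), 16 (C/G), 21 (G/C), 36 (G/A).
27 of the 34 comparable sites match, so the percent identity is 27/34 × 100 = 79.4%.

79.4%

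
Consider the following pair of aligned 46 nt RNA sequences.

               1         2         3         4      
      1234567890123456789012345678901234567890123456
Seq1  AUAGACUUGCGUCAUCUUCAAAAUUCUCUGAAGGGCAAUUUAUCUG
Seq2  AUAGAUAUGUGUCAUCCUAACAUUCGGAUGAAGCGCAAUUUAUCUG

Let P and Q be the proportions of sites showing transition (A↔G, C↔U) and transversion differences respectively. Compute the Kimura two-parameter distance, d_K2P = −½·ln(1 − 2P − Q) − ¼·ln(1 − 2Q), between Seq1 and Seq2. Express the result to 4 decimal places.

Differing sites — 6:C/U (Ti); 7:U/A (Tv); 10:C/U (Ti); 17:U/C (Ti); 19:C/A (Tv); 21:A/C (Tv); 23:A/U (Tv); 25:U/C (Ti); 26:C/G (Tv); 27:U/G (Tv); 28:C/A (Tv); 34:G/C (Tv).
Of the 12 differences, 4 transitions and 8 transversions over 46 sites: P = 4/46 = 0.086957, Q = 8/46 = 0.173913.
d = −0.5·ln(0.652173) − 0.25·ln(0.652174) = −0.5·(-0.427445) − 0.25·(-0.427444) = 0.3206.

0.3206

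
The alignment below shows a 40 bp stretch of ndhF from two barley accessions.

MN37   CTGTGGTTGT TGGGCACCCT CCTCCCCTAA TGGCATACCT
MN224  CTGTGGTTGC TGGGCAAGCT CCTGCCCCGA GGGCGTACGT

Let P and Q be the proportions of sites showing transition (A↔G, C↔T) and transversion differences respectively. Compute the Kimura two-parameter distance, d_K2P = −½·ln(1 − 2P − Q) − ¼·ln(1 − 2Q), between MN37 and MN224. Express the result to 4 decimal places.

0.2684

Mismatches occur at site 10 (T→C, transition), site 17 (C→A, transversion), site 18 (C→G, transversion), site 24 (C→G, transversion), site 28 (T→C, transition), site 29 (A→G, transition), site 31 (T→G, transversion), site 35 (A→G, transition), site 39 (C→G, transversion).
Of the 9 differences, 4 transitions and 5 transversions over 40 sites: P = 4/40 = 0.100000, Q = 5/40 = 0.125000.
d = −0.5·ln(0.675000) − 0.25·ln(0.750000) = −0.5·(-0.393043) − 0.25·(-0.287682) = 0.2684.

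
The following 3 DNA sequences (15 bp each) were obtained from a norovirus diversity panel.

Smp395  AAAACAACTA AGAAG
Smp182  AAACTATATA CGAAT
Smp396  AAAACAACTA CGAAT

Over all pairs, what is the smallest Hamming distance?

Pairwise Hamming distances:
  Smp395 vs Smp182: 6
  Smp395 vs Smp396: 2
  Smp182 vs Smp396: 4
The smallest is 2, between Smp395 and Smp396.

2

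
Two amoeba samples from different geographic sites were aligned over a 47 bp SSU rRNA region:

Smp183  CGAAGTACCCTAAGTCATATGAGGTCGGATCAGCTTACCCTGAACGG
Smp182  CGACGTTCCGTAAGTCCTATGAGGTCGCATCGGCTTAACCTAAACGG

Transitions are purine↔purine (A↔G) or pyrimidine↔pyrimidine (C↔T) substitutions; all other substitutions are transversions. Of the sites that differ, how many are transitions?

The sequences differ at positions 4 (A/C, transversion), 7 (A/T, transversion), 10 (C/G, transversion), 17 (A/C, transversion), 28 (G/C, transversion), 32 (A/G, transition), 38 (C/A, transversion), 42 (G/A, transition).
Of the 8 differences, 2 transitions and 6 transversions, so the answer is 2.

2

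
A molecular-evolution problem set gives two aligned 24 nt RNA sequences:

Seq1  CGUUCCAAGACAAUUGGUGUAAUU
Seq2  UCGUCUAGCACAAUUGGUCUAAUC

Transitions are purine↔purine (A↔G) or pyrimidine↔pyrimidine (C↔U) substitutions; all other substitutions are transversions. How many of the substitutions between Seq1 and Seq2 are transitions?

4

Mismatches occur at site 1 (C/U, transition), site 2 (G/C, transversion), site 3 (U/G, transversion), site 6 (C/U, transition), site 8 (A/G, transition), site 9 (G/C, transversion), site 19 (G/C, transversion), site 24 (U/C, transition).
Of the 8 differences, 4 transitions and 4 transversions, so the answer is 4.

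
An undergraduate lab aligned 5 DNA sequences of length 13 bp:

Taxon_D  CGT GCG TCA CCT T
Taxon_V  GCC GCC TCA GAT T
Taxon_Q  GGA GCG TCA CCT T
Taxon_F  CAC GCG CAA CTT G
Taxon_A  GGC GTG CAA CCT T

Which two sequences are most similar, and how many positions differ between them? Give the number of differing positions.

Pairwise Hamming distances:
  Taxon_D vs Taxon_V: 6
  Taxon_D vs Taxon_Q: 2
  Taxon_D vs Taxon_F: 6
  Taxon_D vs Taxon_A: 5
  Taxon_V vs Taxon_Q: 5
  Taxon_V vs Taxon_F: 8
  Taxon_V vs Taxon_A: 7
  Taxon_Q vs Taxon_F: 7
  Taxon_Q vs Taxon_A: 4
  Taxon_F vs Taxon_A: 5
The smallest is 2, between Taxon_D and Taxon_Q.

2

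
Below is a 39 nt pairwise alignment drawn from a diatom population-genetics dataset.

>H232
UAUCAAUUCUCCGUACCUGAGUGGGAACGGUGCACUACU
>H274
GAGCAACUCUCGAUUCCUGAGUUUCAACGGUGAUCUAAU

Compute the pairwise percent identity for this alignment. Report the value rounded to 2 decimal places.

Mismatches occur at site 1 (U↔G), site 3 (U↔G), site 7 (U↔C), site 12 (C↔G), site 13 (G↔A), site 15 (A↔U), site 23 (G↔U), site 24 (G↔U), site 25 (G↔C), site 33 (C↔A), site 34 (A↔U), site 38 (C↔A).
27 of the 39 sites match, so the percent identity is 27/39 × 100 = 69.23%.

69.23%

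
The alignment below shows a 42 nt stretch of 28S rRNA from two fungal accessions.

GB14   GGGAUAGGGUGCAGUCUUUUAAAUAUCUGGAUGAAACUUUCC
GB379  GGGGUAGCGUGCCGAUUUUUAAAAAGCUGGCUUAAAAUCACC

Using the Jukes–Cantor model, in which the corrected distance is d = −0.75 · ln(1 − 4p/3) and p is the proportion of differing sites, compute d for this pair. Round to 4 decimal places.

0.3597

The sequences differ at positions 4 (A/G), 8 (G/C), 13 (A/C), 15 (U/A), 16 (C/U), 24 (U/A), 26 (U/G), 31 (A/C), 33 (G/U), 37 (C/A), 39 (U/C), 40 (U/A).
p = 12/42 = 0.285714.
d = −0.75 · ln(1 − (4/3)·0.285714) = −0.75 · ln(0.619048) = −0.75 · (-0.479572) = 0.3597.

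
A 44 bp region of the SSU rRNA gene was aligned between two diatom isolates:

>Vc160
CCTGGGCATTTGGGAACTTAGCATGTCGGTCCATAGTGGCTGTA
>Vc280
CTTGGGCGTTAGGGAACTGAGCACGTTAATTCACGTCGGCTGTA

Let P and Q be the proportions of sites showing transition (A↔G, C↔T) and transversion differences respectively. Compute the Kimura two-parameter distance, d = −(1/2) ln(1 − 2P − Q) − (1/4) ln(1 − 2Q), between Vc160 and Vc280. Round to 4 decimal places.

Mismatches occur at site 2 (C↔T, transition), site 8 (A↔G, transition), site 11 (T↔A, transversion), site 19 (T↔G, transversion), site 24 (T↔C, transition), site 27 (C↔T, transition), site 28 (G↔A, transition), site 29 (G↔A, transition), site 31 (C↔T, transition), site 34 (T↔C, transition), site 35 (A↔G, transition), site 36 (G↔T, transversion), site 37 (T↔C, transition).
Of the 13 differences, 10 transitions and 3 transversions over 44 sites: P = 10/44 = 0.227273, Q = 3/44 = 0.068182.
d = −0.5·ln(0.477272) − 0.25·ln(0.863636) = −0.5·(-0.739669) − 0.25·(-0.146604) = 0.4065.

0.4065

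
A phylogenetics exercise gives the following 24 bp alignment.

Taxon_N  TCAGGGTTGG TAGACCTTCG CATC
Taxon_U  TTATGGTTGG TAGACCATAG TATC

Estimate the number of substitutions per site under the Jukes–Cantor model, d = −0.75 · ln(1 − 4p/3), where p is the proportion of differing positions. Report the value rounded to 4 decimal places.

0.2441

Mismatches occur at site 2 (C/T), site 4 (G/T), site 17 (T/A), site 19 (C/A), site 21 (C/T).
p = 5/24 = 0.208333.
d = −0.75 · ln(1 − (4/3)·0.208333) = −0.75 · ln(0.722223) = −0.75 · (-0.325421) = 0.2441.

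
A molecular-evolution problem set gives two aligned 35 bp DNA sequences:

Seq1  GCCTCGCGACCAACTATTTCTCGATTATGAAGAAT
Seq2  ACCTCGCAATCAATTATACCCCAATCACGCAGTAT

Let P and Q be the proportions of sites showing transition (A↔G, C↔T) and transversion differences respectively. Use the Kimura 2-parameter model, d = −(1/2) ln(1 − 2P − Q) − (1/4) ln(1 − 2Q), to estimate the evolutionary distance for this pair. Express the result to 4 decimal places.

Mismatches occur at site 1 (G↔A, transition), site 8 (G↔A, transition), site 10 (C↔T, transition), site 14 (C↔T, transition), site 18 (T↔A, transversion), site 19 (T↔C, transition), site 21 (T↔C, transition), site 23 (G↔A, transition), site 26 (T↔C, transition), site 28 (T↔C, transition), site 30 (A↔C, transversion), site 33 (A↔T, transversion).
Of the 12 differences, 9 transitions and 3 transversions over 35 sites: P = 9/35 = 0.257143, Q = 3/35 = 0.085714.
d = −0.5·ln(0.400000) − 0.25·ln(0.828572) = −0.5·(-0.916291) − 0.25·(-0.188052) = 0.5052.

0.5052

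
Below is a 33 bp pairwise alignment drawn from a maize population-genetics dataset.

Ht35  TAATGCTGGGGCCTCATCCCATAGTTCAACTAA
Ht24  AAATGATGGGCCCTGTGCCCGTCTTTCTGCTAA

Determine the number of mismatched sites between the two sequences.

11

Mismatches occur at site 1 (T→A), site 6 (C→A), site 11 (G→C), site 15 (C→G), site 16 (A→T), site 17 (T→G), site 21 (A→G), site 23 (A→C), site 24 (G→T), site 28 (A→T), site 29 (A→G).
That gives 11 mismatches out of 33 aligned sites, so the Hamming distance is 11.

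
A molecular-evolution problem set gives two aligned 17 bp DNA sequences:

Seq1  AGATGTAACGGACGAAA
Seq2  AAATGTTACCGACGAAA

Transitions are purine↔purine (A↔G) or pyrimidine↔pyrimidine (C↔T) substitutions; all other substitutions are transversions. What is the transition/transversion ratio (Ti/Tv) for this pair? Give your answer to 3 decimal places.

0.500

Differing sites — 2:G/A (Ti); 7:A/T (Tv); 10:G/C (Tv).
Of the 3 differences, 1 transition and 2 transversions, so Ti/Tv = 1/2 = 0.500.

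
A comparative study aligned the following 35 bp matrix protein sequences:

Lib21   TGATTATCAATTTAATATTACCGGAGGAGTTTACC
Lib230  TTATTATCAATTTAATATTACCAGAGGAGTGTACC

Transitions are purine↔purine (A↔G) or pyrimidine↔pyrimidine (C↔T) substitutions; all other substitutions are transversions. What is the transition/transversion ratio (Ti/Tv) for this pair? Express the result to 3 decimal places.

0.500

Mismatches occur at site 2 (G→T, transversion), site 23 (G→A, transition), site 31 (T→G, transversion).
Of the 3 differences, 1 transition and 2 transversions, so Ti/Tv = 1/2 = 0.500.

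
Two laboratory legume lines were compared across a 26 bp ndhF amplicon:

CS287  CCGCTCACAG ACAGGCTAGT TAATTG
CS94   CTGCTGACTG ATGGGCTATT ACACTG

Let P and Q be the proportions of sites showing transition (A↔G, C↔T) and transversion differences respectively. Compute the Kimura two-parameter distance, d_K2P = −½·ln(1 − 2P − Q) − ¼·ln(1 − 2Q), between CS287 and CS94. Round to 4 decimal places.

0.4680

The sequences differ at positions 2 (C/T, transition), 6 (C/G, transversion), 9 (A/T, transversion), 12 (C/T, transition), 13 (A/G, transition), 19 (G/T, transversion), 21 (T/A, transversion), 22 (A/C, transversion), 24 (T/C, transition).
Of the 9 differences, 4 transitions and 5 transversions over 26 sites: P = 4/26 = 0.153846, Q = 5/26 = 0.192308.
d = −0.5·ln(0.500000) − 0.25·ln(0.615384) = −0.5·(-0.693147) − 0.25·(-0.485509) = 0.4680.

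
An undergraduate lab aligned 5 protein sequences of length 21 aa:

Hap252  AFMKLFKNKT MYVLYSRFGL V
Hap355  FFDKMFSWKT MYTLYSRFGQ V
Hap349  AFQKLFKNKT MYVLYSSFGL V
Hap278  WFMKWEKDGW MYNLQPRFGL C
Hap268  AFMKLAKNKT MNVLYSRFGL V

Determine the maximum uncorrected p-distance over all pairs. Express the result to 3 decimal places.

0.619

Pairwise Hamming distances:
  Hap252 vs Hap355: 7
  Hap252 vs Hap349: 2
  Hap252 vs Hap278: 10
  Hap252 vs Hap268: 2
  Hap355 vs Hap349: 8
  Hap355 vs Hap278: 13
  Hap355 vs Hap268: 9
  Hap349 vs Hap278: 12
  Hap349 vs Hap268: 4
  Hap278 vs Hap268: 11
The largest is 13 mismatches, between Hap355 and Hap278; p = 13/21 = 0.619.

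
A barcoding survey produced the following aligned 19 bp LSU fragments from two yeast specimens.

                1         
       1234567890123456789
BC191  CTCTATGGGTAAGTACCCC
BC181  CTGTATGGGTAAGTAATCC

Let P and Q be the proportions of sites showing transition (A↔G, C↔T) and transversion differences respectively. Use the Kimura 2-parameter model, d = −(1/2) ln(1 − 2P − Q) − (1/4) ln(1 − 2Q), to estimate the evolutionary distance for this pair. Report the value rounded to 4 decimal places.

0.1773

The sequences differ at positions 3 (C/G, transversion), 16 (C/A, transversion), 17 (C/T, transition).
Of the 3 differences, 1 transition and 2 transversions over 19 sites: P = 1/19 = 0.052632, Q = 2/19 = 0.105263.
d = −0.5·ln(0.789473) − 0.25·ln(0.789474) = −0.5·(-0.236390) − 0.25·(-0.236388) = 0.1773.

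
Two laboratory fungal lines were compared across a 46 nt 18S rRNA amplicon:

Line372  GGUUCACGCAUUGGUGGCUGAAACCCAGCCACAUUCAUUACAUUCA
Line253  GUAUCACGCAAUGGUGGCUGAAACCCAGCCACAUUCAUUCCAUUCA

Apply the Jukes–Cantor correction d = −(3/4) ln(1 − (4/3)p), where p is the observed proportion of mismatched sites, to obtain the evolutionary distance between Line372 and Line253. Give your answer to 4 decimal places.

0.0924

The sequences differ at positions 2 (G/U), 3 (U/A), 11 (U/A), 40 (A/C).
p = 4/46 = 0.086957.
d = −0.75 · ln(1 − (4/3)·0.086957) = −0.75 · ln(0.884057) = −0.75 · (-0.123234) = 0.0924.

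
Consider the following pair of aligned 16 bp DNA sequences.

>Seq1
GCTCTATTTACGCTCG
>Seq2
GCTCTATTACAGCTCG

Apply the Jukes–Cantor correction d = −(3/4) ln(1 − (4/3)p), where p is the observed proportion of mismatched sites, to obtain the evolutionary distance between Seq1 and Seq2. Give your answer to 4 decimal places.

0.2158

Mismatches occur at site 9 (T↔A), site 10 (A↔C), site 11 (C↔A).
p = 3/16 = 0.187500.
d = −0.75 · ln(1 − (4/3)·0.187500) = −0.75 · ln(0.750000) = −0.75 · (-0.287682) = 0.2158.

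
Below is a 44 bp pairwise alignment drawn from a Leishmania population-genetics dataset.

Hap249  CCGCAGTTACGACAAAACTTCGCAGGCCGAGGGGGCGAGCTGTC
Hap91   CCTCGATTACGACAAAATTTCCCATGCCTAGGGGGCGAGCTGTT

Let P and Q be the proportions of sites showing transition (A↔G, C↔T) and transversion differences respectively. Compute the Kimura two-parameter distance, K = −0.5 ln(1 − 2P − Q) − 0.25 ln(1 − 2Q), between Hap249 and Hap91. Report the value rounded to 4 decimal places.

0.2094

Mismatches occur at site 3 (G/T, transversion), site 5 (A/G, transition), site 6 (G/A, transition), site 18 (C/T, transition), site 22 (G/C, transversion), site 25 (G/T, transversion), site 29 (G/T, transversion), site 44 (C/T, transition).
Of the 8 differences, 4 transitions and 4 transversions over 44 sites: P = 4/44 = 0.090909, Q = 4/44 = 0.090909.
d = −0.5·ln(0.727273) − 0.25·ln(0.818182) = −0.5·(-0.318453) − 0.25·(-0.200670) = 0.2094.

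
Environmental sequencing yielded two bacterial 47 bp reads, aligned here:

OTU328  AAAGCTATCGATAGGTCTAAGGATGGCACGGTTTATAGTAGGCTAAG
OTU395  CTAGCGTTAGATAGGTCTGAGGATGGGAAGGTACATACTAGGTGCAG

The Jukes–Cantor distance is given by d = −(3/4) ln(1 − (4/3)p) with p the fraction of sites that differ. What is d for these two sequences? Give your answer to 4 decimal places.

0.3796

Mismatches occur at site 1 (A→C), site 2 (A→T), site 6 (T→G), site 7 (A→T), site 9 (C→A), site 19 (A→G), site 27 (C→G), site 29 (C→A), site 33 (T→A), site 34 (T→C), site 38 (G→C), site 43 (C→T), site 44 (T→G), site 45 (A→C).
p = 14/47 = 0.297872.
d = −0.75 · ln(1 − (4/3)·0.297872) = −0.75 · ln(0.602837) = −0.75 · (-0.506108) = 0.3796.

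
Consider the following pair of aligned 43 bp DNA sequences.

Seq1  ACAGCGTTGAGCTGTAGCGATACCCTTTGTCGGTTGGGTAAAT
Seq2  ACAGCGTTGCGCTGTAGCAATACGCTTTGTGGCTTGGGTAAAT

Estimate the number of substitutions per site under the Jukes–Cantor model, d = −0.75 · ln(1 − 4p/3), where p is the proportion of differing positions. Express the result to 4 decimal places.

Mismatches occur at site 10 (A↔C), site 19 (G↔A), site 24 (C↔G), site 31 (C↔G), site 33 (G↔C).
p = 5/43 = 0.116279.
d = −0.75 · ln(1 − (4/3)·0.116279) = −0.75 · ln(0.844961) = −0.75 · (-0.168465) = 0.1263.

0.1263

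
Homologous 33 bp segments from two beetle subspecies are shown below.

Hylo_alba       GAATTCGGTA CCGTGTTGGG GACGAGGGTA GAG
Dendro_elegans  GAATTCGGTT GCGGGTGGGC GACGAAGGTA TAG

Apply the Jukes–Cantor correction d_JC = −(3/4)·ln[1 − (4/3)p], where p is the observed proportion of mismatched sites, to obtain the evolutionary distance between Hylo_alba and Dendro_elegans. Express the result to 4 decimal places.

Differing sites — 10:A/T; 11:C/G; 14:T/G; 17:T/G; 20:G/C; 26:G/A; 31:G/T.
p = 7/33 = 0.212121.
d = −0.75 · ln(1 − (4/3)·0.212121) = −0.75 · ln(0.717172) = −0.75 · (-0.332440) = 0.2493.

0.2493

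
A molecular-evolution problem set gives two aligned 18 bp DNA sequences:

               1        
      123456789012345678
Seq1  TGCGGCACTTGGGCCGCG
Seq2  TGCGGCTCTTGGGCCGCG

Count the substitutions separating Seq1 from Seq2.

1

A single mismatch occurs at site 7 (A↔T).
That gives 1 mismatch out of 18 aligned sites, so the Hamming distance is 1.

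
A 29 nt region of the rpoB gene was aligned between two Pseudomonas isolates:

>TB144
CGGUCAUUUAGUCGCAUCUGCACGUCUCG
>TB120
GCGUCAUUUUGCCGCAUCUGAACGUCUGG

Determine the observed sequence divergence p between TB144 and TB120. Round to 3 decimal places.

Mismatches occur at site 1 (C/G), site 2 (G/C), site 10 (A/U), site 12 (U/C), site 21 (C/A), site 28 (C/G).
There are 6 differences over 29 sites, so p = 6/29 = 0.207.

0.207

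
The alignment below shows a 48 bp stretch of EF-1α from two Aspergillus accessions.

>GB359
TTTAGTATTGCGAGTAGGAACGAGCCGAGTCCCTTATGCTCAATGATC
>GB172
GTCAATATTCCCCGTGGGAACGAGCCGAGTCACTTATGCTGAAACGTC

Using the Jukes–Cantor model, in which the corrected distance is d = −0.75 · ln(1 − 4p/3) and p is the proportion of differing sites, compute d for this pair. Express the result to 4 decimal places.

Mismatches occur at site 1 (T→G), site 3 (T→C), site 5 (G→A), site 10 (G→C), site 12 (G→C), site 13 (A→C), site 16 (A→G), site 32 (C→A), site 41 (C→G), site 44 (T→A), site 45 (G→C), site 46 (A→G).
p = 12/48 = 0.250000.
d = −0.75 · ln(1 − (4/3)·0.250000) = −0.75 · ln(0.666667) = −0.75 · (-0.405465) = 0.3041.

0.3041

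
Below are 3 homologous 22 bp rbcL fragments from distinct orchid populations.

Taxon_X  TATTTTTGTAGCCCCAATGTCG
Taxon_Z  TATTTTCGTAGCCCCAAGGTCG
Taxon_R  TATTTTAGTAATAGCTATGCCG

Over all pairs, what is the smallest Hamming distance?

2

Pairwise Hamming distances:
  Taxon_X vs Taxon_Z: 2
  Taxon_X vs Taxon_R: 7
  Taxon_Z vs Taxon_R: 8
The smallest is 2, between Taxon_X and Taxon_Z.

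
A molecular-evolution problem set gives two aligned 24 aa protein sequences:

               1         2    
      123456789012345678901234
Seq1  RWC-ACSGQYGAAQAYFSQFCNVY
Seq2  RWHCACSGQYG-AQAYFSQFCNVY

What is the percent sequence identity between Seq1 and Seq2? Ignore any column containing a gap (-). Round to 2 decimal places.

95.45%

Excluding the 2 gap columns leaves 22 comparable sites.
The sequences differ at position 3 (C/H).
21 of the 22 comparable sites match, so the percent identity is 21/22 × 100 = 95.45%.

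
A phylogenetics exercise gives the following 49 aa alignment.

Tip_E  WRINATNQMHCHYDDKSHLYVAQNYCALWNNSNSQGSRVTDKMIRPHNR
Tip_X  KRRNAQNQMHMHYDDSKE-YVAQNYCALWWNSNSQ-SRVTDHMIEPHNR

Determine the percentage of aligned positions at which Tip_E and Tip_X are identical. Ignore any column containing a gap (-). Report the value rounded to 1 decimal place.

78.7%

Excluding the 2 gap columns leaves 47 comparable sites.
Differing sites — 1:W/K; 3:I/R; 6:T/Q; 11:C/M; 16:K/S; 17:S/K; 18:H/E; 30:N/W; 42:K/H; 45:R/E.
37 of the 47 comparable sites match, so the percent identity is 37/47 × 100 = 78.7%.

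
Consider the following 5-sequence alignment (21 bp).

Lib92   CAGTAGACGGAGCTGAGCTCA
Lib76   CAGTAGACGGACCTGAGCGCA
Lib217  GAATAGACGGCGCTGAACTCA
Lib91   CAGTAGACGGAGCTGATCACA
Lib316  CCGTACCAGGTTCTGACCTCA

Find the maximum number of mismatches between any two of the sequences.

9

Pairwise Hamming distances:
  Lib92 vs Lib76: 2
  Lib92 vs Lib217: 4
  Lib92 vs Lib91: 2
  Lib92 vs Lib316: 7
  Lib76 vs Lib217: 6
  Lib76 vs Lib91: 3
  Lib76 vs Lib316: 8
  Lib217 vs Lib91: 5
  Lib217 vs Lib316: 9
  Lib91 vs Lib316: 8
The largest is 9, between Lib217 and Lib316.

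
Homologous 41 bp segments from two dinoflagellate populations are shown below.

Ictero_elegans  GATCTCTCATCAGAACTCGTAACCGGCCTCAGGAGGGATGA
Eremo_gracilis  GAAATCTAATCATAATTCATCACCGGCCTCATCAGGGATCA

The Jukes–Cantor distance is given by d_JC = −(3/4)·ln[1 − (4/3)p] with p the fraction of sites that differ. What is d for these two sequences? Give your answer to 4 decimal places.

Differing sites — 3:T/A; 4:C/A; 8:C/A; 13:G/T; 16:C/T; 19:G/A; 21:A/C; 32:G/T; 33:G/C; 40:G/C.
p = 10/41 = 0.243902.
d = −0.75 · ln(1 − (4/3)·0.243902) = −0.75 · ln(0.674797) = −0.75 · (-0.393343) = 0.2950.

0.2950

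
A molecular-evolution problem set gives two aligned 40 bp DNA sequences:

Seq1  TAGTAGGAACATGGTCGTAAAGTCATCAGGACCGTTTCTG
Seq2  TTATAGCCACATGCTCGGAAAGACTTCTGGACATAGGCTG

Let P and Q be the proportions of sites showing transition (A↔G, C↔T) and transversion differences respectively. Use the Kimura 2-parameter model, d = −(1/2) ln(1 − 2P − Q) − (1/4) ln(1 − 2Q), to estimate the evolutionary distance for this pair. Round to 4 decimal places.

0.4975

Differing sites — 2:A/T (Tv); 3:G/A (Ti); 7:G/C (Tv); 8:A/C (Tv); 14:G/C (Tv); 18:T/G (Tv); 23:T/A (Tv); 25:A/T (Tv); 28:A/T (Tv); 33:C/A (Tv); 34:G/T (Tv); 35:T/A (Tv); 36:T/G (Tv); 37:T/G (Tv).
Of the 14 differences, 1 transition and 13 transversions over 40 sites: P = 1/40 = 0.025000, Q = 13/40 = 0.325000.
d = −0.5·ln(0.625000) − 0.25·ln(0.350000) = −0.5·(-0.470004) − 0.25·(-1.049822) = 0.4975.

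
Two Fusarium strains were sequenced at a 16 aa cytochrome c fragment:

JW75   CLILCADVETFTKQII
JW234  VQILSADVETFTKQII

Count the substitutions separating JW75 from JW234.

3

Differing sites — 1:C/V; 2:L/Q; 5:C/S.
That gives 3 mismatches out of 16 aligned sites, so the Hamming distance is 3.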